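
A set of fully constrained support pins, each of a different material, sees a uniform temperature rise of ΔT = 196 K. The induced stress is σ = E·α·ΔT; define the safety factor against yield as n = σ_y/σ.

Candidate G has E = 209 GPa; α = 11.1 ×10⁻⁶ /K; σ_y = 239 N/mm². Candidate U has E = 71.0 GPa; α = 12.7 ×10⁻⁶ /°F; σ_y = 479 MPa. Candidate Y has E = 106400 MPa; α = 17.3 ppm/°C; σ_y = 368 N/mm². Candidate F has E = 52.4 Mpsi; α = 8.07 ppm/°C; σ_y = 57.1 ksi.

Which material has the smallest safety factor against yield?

Per material, after unit conversion:
  candidate G: E = 209.0, α = 11.1, σ_y = 239.0 → σ = 455 MPa, n = 0.526
  candidate U: E = 71.00, α = 22.9, σ_y = 479.0 → σ = 318 MPa, n = 1.51
  candidate Y: E = 106.4, α = 17.3, σ_y = 368.0 → σ = 361 MPa, n = 1.02
  candidate F: E = 361.3, α = 8.07, σ_y = 393.7 → σ = 571 MPa, n = 0.689
Candidate G has the lowest safety factor, n = 0.526.

candidate G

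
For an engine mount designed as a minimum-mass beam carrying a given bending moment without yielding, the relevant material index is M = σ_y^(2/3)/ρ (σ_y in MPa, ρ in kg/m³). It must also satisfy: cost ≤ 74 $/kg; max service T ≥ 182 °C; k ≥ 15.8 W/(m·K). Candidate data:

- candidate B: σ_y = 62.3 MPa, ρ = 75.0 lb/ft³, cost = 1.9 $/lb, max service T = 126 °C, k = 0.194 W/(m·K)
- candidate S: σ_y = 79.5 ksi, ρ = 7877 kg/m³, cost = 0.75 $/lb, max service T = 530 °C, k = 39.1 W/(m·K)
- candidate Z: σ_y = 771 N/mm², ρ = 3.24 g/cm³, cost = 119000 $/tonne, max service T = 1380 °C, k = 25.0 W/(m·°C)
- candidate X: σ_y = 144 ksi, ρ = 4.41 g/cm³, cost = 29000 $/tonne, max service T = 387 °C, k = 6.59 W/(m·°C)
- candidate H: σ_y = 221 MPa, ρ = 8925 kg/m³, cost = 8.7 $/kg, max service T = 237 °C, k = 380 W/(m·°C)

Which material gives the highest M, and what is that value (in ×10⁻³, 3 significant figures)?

candidate S, M = 8.50×10⁻³

Screen on constraints: cost ≤ 74 $/kg; max service T ≥ 182 °C; k ≥ 15.8 W/(m·K). Survivors: candidate S, candidate H.
In SI units:
  candidate S: σ_y = 548.1 MPa, ρ = 7877 kg/m³
  candidate H: σ_y = 221.0 MPa, ρ = 8925 kg/m³
  candidate S: M = 8.50×10⁻³
  candidate H: M = 4.10×10⁻³
Candidate S has the largest M.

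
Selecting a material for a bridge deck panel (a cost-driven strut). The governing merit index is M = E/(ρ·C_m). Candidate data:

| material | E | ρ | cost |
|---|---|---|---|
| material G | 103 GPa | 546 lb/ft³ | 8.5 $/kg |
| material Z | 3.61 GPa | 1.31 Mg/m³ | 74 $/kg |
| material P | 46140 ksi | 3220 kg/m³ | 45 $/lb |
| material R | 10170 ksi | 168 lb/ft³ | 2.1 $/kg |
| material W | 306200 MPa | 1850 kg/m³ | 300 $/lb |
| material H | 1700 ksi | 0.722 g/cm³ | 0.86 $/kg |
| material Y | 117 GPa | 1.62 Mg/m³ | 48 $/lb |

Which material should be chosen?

Putting every candidate on a common basis:
  material G: E = 103.0 GPa, ρ = 8746 kg/m³, cost = 8.500 $/kg
  material Z: E = 3.610 GPa, ρ = 1310 kg/m³, cost = 74.00 $/kg
  material P: E = 318.1 GPa, ρ = 3220 kg/m³, cost = 99.21 $/kg
  material R: E = 70.12 GPa, ρ = 2691 kg/m³, cost = 2.100 $/kg
  material W: E = 306.2 GPa, ρ = 1850 kg/m³, cost = 661.4 $/kg
  material H: E = 11.72 GPa, ρ = 722.0 kg/m³, cost = 0.8600 $/kg
  material Y: E = 117.0 GPa, ρ = 1620 kg/m³, cost = 105.8 $/kg
  material H: M = 18.9 MN·m per $
  material R: M = 12.4 MN·m per $
  material G: M = 1.39 MN·m per $
  material P: M = 0.996 MN·m per $
  material Y: M = 0.682 MN·m per $
  material W: M = 0.250 MN·m per $
  material Z: M = 0.0372 MN·m per $
The maximum is for material H.

material H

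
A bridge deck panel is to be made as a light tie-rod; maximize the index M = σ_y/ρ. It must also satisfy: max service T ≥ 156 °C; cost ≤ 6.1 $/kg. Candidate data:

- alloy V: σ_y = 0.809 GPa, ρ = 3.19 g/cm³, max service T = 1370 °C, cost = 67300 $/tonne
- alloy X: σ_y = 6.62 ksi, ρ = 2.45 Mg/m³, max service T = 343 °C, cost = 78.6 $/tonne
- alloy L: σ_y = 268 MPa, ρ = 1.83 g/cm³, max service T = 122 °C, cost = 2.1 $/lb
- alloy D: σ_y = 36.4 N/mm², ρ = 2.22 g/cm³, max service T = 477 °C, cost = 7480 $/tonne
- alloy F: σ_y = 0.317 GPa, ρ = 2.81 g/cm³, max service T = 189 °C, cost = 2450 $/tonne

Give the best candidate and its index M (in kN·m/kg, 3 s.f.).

alloy F, M = 113 kN·m/kg

Screen on constraints: max service T ≥ 156 °C; cost ≤ 6.1 $/kg. Survivors: alloy X, alloy F.
Putting every candidate on a common basis:
  alloy X: σ_y = 45.64 MPa, ρ = 2450 kg/m³
  alloy F: σ_y = 317.0 MPa, ρ = 2810 kg/m³
  alloy F: M = 113 kN·m/kg
  alloy X: M = 18.6 kN·m/kg
Highest index: alloy F.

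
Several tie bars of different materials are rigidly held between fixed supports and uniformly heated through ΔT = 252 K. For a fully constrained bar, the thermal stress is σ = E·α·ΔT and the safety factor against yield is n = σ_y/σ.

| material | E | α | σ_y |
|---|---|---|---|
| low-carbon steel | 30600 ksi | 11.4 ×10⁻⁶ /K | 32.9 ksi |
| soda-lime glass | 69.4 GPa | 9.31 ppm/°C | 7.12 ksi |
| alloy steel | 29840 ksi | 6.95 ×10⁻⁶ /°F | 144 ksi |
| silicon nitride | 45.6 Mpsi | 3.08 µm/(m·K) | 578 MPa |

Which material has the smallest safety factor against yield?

soda-lime glass

Per material, after unit conversion:
  low-carbon steel: E = 211.0, α = 11.4, σ_y = 226.8 → σ = 606 MPa, n = 0.374
  soda-lime glass: E = 69.40, α = 9.31, σ_y = 49.09 → σ = 163 MPa, n = 0.302
  alloy steel: E = 205.7, α = 12.5, σ_y = 992.8 → σ = 649 MPa, n = 1.53
  silicon nitride: E = 314.4, α = 3.08, σ_y = 578.0 → σ = 244 MPa, n = 2.37
Soda-lime glass has the lowest safety factor, n = 0.302.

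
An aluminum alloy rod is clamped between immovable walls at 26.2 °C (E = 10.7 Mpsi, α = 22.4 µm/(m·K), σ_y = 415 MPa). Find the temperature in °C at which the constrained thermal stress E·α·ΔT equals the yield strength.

E = 10.7 Mpsi = 73.77 GPa.
E·α·ΔT = 415.0 MPa ⇒ ΔT = 415.0 / (73.77×10³ × 22.4×10⁻⁶) = 251.1 K.
T = 26.2 + 251.1 = 277.3 °C.

277 °C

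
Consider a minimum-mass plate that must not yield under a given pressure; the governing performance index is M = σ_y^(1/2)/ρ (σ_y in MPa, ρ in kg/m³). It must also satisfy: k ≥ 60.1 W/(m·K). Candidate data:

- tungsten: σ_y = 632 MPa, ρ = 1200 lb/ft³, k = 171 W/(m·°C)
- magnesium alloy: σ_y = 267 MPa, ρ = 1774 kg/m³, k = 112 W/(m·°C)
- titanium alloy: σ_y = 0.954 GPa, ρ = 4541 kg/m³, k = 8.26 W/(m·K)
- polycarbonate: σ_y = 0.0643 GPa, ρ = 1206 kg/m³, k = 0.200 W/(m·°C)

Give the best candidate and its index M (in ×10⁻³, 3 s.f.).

magnesium alloy, M = 9.21×10⁻³

Screen on constraints: k ≥ 60.1 W/(m·K). Survivors: tungsten, magnesium alloy.
Putting every candidate on a common basis:
  tungsten: σ_y = 632.0 MPa, ρ = 19220 kg/m³
  magnesium alloy: σ_y = 267.0 MPa, ρ = 1774 kg/m³
  magnesium alloy: M = 9.21×10⁻³
  tungsten: M = 1.31×10⁻³
Highest index: magnesium alloy.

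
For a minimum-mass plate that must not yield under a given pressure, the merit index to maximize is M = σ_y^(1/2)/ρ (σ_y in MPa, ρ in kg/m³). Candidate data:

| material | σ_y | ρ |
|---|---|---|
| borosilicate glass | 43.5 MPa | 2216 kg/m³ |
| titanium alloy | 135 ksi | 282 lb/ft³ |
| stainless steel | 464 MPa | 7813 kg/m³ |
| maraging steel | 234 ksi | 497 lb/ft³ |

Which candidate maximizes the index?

titanium alloy

After converting to SI:
  borosilicate glass: σ_y = 43.50 MPa, ρ = 2216 kg/m³
  titanium alloy: σ_y = 930.8 MPa, ρ = 4517 kg/m³
  stainless steel: σ_y = 464.0 MPa, ρ = 7813 kg/m³
  maraging steel: σ_y = 1613 MPa, ρ = 7961 kg/m³
  titanium alloy: M = 6.75×10⁻³
  maraging steel: M = 5.05×10⁻³
  borosilicate glass: M = 2.98×10⁻³
  stainless steel: M = 2.76×10⁻³
Highest index: titanium alloy.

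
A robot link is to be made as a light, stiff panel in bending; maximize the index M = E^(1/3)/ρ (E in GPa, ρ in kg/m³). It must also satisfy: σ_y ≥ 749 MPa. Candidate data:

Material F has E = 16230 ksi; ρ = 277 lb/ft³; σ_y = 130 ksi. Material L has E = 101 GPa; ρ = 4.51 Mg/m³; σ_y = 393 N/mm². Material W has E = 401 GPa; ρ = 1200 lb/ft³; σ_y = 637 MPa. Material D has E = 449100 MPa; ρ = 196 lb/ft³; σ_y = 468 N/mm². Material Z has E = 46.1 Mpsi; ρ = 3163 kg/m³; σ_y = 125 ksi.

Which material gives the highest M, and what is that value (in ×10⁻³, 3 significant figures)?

Screen on constraints: σ_y ≥ 749 MPa. Survivors: material F, material Z.
Normalizing units and computing the index:
  material F: E = 111.9 GPa, ρ = 4437 kg/m³
  material Z: E = 317.8 GPa, ρ = 3163 kg/m³
  material Z: M = 2.16×10⁻³
  material F: M = 1.09×10⁻³
Material Z ranks first.

material Z, M = 2.16×10⁻³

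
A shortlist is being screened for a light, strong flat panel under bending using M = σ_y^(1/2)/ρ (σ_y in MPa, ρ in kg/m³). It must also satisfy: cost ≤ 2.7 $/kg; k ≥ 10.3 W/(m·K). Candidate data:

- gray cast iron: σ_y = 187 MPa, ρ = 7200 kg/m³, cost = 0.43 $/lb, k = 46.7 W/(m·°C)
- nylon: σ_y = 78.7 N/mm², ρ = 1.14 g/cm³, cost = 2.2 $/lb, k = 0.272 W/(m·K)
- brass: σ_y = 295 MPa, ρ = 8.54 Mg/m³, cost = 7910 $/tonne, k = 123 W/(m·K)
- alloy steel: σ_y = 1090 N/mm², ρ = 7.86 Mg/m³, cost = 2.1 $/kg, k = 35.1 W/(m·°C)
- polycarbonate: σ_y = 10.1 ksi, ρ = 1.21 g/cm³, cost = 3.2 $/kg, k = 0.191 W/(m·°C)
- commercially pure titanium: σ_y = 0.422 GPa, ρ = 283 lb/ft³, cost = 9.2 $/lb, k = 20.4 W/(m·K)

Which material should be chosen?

alloy steel

Screen on constraints: cost ≤ 2.7 $/kg; k ≥ 10.3 W/(m·K). Survivors: gray cast iron, alloy steel.
Convert each candidate to consistent units, then evaluate M:
  gray cast iron: σ_y = 187.0 MPa, ρ = 7200 kg/m³
  alloy steel: σ_y = 1090 MPa, ρ = 7860 kg/m³
  alloy steel: M = 4.20×10⁻³
  gray cast iron: M = 1.90×10⁻³
Alloy steel ranks first.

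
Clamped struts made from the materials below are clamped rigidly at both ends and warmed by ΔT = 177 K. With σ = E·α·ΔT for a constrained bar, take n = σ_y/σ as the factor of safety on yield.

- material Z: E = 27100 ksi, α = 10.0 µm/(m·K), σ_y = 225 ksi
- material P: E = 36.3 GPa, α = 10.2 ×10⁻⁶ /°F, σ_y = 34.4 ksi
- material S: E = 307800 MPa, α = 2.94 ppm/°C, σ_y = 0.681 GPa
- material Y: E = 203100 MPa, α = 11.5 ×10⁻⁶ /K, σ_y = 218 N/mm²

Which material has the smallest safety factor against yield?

With everything in SI (GPa, ×10⁻⁶/K, MPa):
  material Z: E = 186.8, α = 10.0, σ_y = 1551 → σ = 331 MPa, n = 4.69
  material P: E = 36.30, α = 18.4, σ_y = 237.2 → σ = 118 MPa, n = 2.01
  material S: E = 307.8, α = 2.94, σ_y = 681.0 → σ = 160 MPa, n = 4.25
  material Y: E = 203.1, α = 11.5, σ_y = 218.0 → σ = 413 MPa, n = 0.527
Smallest n: material Y with n = 0.527.

material Y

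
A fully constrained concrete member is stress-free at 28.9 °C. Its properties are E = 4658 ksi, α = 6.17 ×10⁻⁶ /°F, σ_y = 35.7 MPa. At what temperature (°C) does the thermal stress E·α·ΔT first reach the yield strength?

E = 4658 ksi = 32.12 GPa.
α = 6.17×10⁻⁶/°F × 9/5 = 11.1×10⁻⁶/K.
E·α·ΔT = 35.70 MPa ⇒ ΔT = 35.70 / (32.12×10³ × 11.1×10⁻⁶) = 100.1 K.
T = 28.9 + 100.1 = 129.0 °C.

129 °C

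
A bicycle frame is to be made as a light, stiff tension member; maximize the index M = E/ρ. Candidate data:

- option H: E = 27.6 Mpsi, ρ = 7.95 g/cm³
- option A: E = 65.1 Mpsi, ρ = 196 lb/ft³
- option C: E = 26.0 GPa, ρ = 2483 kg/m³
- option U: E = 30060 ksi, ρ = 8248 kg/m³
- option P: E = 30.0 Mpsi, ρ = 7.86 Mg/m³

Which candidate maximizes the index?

option A

After converting to SI:
  option H: E = 190.3 GPa, ρ = 7950 kg/m³
  option A: E = 448.8 GPa, ρ = 3140 kg/m³
  option C: E = 26.00 GPa, ρ = 2483 kg/m³
  option U: E = 207.3 GPa, ρ = 8248 kg/m³
  option P: E = 206.8 GPa, ρ = 7860 kg/m³
  option A: M = 143 MN·m/kg
  option P: M = 26.3 MN·m/kg
  option U: M = 25.1 MN·m/kg
  option H: M = 23.9 MN·m/kg
  option C: M = 10.5 MN·m/kg
Option A has the largest M.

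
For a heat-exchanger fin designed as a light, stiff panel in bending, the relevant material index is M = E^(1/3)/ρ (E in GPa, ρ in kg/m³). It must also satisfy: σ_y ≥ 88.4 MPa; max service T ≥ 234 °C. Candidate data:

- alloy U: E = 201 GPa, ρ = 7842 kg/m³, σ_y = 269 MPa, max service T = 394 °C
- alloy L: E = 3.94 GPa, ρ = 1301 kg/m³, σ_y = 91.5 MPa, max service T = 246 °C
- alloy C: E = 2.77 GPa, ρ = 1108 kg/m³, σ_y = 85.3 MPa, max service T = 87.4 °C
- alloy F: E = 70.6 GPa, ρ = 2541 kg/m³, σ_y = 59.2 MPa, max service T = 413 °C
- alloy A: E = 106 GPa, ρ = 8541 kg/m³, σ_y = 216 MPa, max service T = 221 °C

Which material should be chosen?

Screen on constraints: σ_y ≥ 88.4 MPa; max service T ≥ 234 °C. Survivors: alloy U, alloy L.
Evaluate M for each candidate:
  alloy L: M = 1.21×10⁻³
  alloy U: M = 0.747×10⁻³
Highest index: alloy L.

alloy L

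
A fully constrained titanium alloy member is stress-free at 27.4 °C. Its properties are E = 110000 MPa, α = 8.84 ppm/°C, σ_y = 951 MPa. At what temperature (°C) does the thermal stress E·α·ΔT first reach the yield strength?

1010 °C

E = 110000 MPa = 110.0 GPa.
E·α·ΔT = 951.0 MPa ⇒ ΔT = 951.0 / (110.0×10³ × 8.84×10⁻⁶) = 978.0 K.
T = 27.4 + 978.0 = 1005 °C.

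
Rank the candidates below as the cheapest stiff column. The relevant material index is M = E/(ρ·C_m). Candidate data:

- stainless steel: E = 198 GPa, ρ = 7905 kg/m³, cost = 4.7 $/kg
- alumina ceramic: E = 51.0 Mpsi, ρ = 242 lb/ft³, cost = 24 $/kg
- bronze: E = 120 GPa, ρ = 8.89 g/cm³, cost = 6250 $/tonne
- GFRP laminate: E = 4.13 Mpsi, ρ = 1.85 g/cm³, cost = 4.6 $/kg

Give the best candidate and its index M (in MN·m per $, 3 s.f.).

stainless steel, M = 5.33 MN·m per $

In SI units:
  stainless steel: E = 198.0 GPa, ρ = 7905 kg/m³, cost = 4.700 $/kg
  alumina ceramic: E = 351.6 GPa, ρ = 3876 kg/m³, cost = 24.00 $/kg
  bronze: E = 120.0 GPa, ρ = 8890 kg/m³, cost = 6.250 $/kg
  GFRP laminate: E = 28.48 GPa, ρ = 1850 kg/m³, cost = 4.600 $/kg
  stainless steel: M = 5.33 MN·m per $
  alumina ceramic: M = 3.78 MN·m per $
  GFRP laminate: M = 3.35 MN·m per $
  bronze: M = 2.16 MN·m per $
Stainless steel has the largest M.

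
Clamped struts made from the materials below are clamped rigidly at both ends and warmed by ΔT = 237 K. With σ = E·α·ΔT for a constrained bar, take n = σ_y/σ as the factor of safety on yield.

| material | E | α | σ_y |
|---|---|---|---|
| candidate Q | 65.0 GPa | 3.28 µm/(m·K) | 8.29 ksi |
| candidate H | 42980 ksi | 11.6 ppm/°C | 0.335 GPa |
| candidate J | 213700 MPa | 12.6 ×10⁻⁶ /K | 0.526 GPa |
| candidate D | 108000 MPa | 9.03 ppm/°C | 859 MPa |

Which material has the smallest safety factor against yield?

candidate H

With everything in SI (GPa, ×10⁻⁶/K, MPa):
  candidate Q: E = 65.00, α = 3.28, σ_y = 57.16 → σ = 50.5 MPa, n = 1.13
  candidate H: E = 296.3, α = 11.6, σ_y = 335.0 → σ = 815 MPa, n = 0.411
  candidate J: E = 213.7, α = 12.6, σ_y = 526.0 → σ = 638 MPa, n = 0.824
  candidate D: E = 108.0, α = 9.03, σ_y = 859.0 → σ = 231 MPa, n = 3.72
Candidate H has the lowest safety factor, n = 0.411.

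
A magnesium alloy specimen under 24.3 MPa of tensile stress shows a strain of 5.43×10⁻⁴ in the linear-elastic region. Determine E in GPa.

44.8 GPa

E = σ/ε = 24.3 MPa / 5.43×10⁻⁴ = 44750 MPa = 44.8 GPa.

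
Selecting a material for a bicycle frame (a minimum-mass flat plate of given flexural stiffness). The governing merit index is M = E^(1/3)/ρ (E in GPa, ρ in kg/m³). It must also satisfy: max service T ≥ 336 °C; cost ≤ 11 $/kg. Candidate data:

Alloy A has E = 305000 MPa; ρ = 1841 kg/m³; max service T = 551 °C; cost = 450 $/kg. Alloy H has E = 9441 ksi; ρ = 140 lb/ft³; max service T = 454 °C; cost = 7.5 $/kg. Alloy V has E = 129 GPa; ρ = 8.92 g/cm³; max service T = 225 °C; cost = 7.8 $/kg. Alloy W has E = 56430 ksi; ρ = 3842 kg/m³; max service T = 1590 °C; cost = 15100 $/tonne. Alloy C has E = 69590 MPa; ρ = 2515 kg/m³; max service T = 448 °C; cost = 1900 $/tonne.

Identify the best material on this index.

Screen on constraints: max service T ≥ 336 °C; cost ≤ 11 $/kg. Survivors: alloy H, alloy C.
Normalizing units and computing the index:
  alloy H: E = 65.09 GPa, ρ = 2243 kg/m³
  alloy C: E = 69.59 GPa, ρ = 2515 kg/m³
  alloy H: M = 1.79×10⁻³
  alloy C: M = 1.64×10⁻³
Highest index: alloy H.

alloy H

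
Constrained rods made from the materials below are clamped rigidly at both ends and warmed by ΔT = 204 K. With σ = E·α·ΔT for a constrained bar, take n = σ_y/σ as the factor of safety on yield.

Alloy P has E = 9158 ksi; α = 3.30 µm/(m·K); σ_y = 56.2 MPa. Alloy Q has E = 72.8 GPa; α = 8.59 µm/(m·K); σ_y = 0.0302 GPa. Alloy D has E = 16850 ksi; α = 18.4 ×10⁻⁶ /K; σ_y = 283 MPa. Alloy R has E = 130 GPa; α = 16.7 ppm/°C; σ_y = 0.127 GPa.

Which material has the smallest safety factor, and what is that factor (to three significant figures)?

With everything in SI (GPa, ×10⁻⁶/K, MPa):
  alloy P: E = 63.14, α = 3.30, σ_y = 56.20 → σ = 42.5 MPa, n = 1.32
  alloy Q: E = 72.80, α = 8.59, σ_y = 30.20 → σ = 128 MPa, n = 0.237
  alloy D: E = 116.2, α = 18.4, σ_y = 283.0 → σ = 436 MPa, n = 0.649
  alloy R: E = 130.0, α = 16.7, σ_y = 127.0 → σ = 443 MPa, n = 0.287
Alloy Q has the lowest safety factor, n = 0.237.

alloy Q, n = 0.237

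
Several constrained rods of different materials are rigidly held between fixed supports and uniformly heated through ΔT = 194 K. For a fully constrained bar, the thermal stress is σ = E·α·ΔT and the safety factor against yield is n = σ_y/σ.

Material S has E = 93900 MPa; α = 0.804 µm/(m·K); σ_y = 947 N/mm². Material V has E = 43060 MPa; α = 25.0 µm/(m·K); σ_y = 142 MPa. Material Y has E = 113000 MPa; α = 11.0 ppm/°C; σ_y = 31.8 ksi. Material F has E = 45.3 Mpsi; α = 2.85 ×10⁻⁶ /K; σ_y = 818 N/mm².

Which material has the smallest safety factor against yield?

Converting E to GPa, α to ×10⁻⁶/K, σ_y to MPa, then σ and n for each:
  material S: E = 93.90, α = 0.804, σ_y = 947.0 → σ = 14.6 MPa, n = 64.7
  material V: E = 43.06, α = 25.0, σ_y = 142.0 → σ = 209 MPa, n = 0.680
  material Y: E = 113.0, α = 11.0, σ_y = 219.3 → σ = 241 MPa, n = 0.909
  material F: E = 312.3, α = 2.85, σ_y = 818.0 → σ = 173 MPa, n = 4.74
The minimum is material V at n = 0.680.

material V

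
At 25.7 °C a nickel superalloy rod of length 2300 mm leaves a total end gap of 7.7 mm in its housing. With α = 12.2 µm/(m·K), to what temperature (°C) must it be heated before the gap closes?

α·L₀·ΔT = 7.7 mm ⇒ ΔT = 7.7 / (12.2×10⁻⁶ × 2300.0) = 274.4 K.
T = 25.7 + 274.4 = 300.1 °C.

300 °C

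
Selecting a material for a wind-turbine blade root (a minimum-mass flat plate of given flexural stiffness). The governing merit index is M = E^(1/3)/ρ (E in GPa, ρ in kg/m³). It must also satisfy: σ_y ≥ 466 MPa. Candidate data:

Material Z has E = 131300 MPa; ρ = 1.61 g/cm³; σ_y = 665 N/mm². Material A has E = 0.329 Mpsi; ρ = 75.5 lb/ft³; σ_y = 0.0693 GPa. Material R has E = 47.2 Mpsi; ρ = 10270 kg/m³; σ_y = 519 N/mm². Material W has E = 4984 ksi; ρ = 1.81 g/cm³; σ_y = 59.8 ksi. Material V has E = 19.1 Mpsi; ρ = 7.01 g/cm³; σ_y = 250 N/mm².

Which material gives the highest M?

Screen on constraints: σ_y ≥ 466 MPa. Survivors: material Z, material R.
After converting to SI:
  material Z: E = 131.3 GPa, ρ = 1610 kg/m³
  material R: E = 325.4 GPa, ρ = 10270 kg/m³
  material Z: M = 3.16×10⁻³
  material R: M = 0.670×10⁻³
Highest index: material Z.

material Z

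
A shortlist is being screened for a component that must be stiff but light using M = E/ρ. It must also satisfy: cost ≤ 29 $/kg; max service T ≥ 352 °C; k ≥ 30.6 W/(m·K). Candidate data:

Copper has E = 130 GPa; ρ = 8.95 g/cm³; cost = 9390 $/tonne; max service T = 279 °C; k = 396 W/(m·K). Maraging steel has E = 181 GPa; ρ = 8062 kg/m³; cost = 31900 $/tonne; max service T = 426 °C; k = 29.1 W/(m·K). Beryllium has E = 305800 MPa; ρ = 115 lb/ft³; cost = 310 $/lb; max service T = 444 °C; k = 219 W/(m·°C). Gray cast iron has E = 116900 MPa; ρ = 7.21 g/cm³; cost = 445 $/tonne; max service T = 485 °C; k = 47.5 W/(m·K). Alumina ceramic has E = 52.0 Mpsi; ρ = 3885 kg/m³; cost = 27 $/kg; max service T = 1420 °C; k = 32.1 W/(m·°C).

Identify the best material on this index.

alumina ceramic

Screen on constraints: cost ≤ 29 $/kg; max service T ≥ 352 °C; k ≥ 30.6 W/(m·K). Survivors: gray cast iron, alumina ceramic.
After converting to SI:
  gray cast iron: E = 116.9 GPa, ρ = 7210 kg/m³
  alumina ceramic: E = 358.5 GPa, ρ = 3885 kg/m³
  alumina ceramic: M = 92.3 MN·m/kg
  gray cast iron: M = 16.2 MN·m/kg
Alumina ceramic ranks first.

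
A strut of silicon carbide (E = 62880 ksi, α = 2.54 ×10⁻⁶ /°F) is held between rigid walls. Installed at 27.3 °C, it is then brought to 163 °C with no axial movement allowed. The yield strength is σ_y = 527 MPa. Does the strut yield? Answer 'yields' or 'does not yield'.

does not yield

E = 62880 ksi = 433.5 GPa.
α = 2.54×10⁻⁶/°F × 9/5 = 4.57×10⁻⁶/K.
ΔT = 135.7 K. Constrained thermal stress σ = E·α·ΔT = 433.5×10³ MPa × 4.57×10⁻⁶ × 135.7 = 269 MPa (compressive).
Compare to σ_y = 527 MPa: σ < σ_y, so it does not yield.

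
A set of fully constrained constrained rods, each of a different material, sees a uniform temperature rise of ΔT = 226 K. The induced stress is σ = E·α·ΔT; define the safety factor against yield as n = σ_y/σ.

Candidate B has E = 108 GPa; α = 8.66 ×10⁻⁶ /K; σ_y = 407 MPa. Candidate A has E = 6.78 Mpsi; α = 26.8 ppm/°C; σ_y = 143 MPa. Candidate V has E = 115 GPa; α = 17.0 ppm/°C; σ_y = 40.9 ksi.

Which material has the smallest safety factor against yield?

Converting E to GPa, α to ×10⁻⁶/K, σ_y to MPa, then σ and n for each:
  candidate B: E = 108.0, α = 8.66, σ_y = 407.0 → σ = 211 MPa, n = 1.93
  candidate A: E = 46.75, α = 26.8, σ_y = 143.0 → σ = 283 MPa, n = 0.505
  candidate V: E = 115.0, α = 17.0, σ_y = 282.0 → σ = 442 MPa, n = 0.638
The minimum is candidate A at n = 0.505.

candidate A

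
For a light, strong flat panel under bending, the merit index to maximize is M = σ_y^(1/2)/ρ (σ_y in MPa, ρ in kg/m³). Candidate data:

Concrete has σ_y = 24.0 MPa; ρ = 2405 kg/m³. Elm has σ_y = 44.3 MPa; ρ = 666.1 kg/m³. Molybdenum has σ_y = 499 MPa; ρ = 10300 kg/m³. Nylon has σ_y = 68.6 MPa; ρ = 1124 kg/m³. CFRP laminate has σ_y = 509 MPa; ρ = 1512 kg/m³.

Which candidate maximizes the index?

Evaluate M for each candidate:
  CFRP laminate: M = 14.9×10⁻³
  elm: M = 9.99×10⁻³
  nylon: M = 7.37×10⁻³
  molybdenum: M = 2.17×10⁻³
  concrete: M = 2.04×10⁻³
CFRP laminate has the largest M.

CFRP laminate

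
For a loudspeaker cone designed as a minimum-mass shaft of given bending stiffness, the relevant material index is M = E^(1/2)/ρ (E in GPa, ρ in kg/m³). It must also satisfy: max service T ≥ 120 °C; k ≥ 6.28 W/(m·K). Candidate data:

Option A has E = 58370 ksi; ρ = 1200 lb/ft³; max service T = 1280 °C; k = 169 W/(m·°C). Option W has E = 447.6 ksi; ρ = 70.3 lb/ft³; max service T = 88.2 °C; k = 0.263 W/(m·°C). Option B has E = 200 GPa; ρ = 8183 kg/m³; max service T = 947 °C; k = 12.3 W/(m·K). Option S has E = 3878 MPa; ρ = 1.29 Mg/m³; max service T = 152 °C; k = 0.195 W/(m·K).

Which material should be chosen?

Screen on constraints: max service T ≥ 120 °C; k ≥ 6.28 W/(m·K). Survivors: option A, option B.
Putting every candidate on a common basis:
  option A: E = 402.4 GPa, ρ = 19220 kg/m³
  option B: E = 200.0 GPa, ρ = 8183 kg/m³
  option B: M = 1.73×10⁻³
  option A: M = 1.04×10⁻³
Option B ranks first.

option B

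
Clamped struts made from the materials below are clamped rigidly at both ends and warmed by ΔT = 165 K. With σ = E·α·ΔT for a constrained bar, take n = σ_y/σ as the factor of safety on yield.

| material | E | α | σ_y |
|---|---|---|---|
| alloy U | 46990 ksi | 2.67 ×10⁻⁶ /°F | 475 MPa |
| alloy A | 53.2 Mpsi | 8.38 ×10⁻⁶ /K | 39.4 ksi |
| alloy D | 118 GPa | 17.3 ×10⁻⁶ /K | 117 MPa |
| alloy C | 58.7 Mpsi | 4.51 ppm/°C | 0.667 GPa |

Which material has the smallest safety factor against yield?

With everything in SI (GPa, ×10⁻⁶/K, MPa):
  alloy U: E = 324.0, α = 4.81, σ_y = 475.0 → σ = 257 MPa, n = 1.85
  alloy A: E = 366.8, α = 8.38, σ_y = 271.7 → σ = 507 MPa, n = 0.536
  alloy D: E = 118.0, α = 17.3, σ_y = 117.0 → σ = 337 MPa, n = 0.347
  alloy C: E = 404.7, α = 4.51, σ_y = 667.0 → σ = 301 MPa, n = 2.21
Alloy D has the lowest safety factor, n = 0.347.

alloy D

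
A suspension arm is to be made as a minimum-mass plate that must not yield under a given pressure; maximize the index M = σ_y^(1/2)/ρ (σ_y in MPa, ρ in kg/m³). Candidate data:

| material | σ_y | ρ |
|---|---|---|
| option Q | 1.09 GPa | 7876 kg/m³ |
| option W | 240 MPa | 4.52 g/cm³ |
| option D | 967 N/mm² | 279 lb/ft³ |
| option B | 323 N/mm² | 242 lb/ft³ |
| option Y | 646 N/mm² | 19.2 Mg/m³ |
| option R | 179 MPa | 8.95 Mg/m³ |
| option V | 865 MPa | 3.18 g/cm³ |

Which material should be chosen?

option V

After converting to SI:
  option Q: σ_y = 1090 MPa, ρ = 7876 kg/m³
  option W: σ_y = 240.0 MPa, ρ = 4520 kg/m³
  option D: σ_y = 967.0 MPa, ρ = 4469 kg/m³
  option B: σ_y = 323.0 MPa, ρ = 3876 kg/m³
  option Y: σ_y = 646.0 MPa, ρ = 19200 kg/m³
  option R: σ_y = 179.0 MPa, ρ = 8950 kg/m³
  option V: σ_y = 865.0 MPa, ρ = 3180 kg/m³
  option V: M = 9.25×10⁻³
  option D: M = 6.96×10⁻³
  option B: M = 4.64×10⁻³
  option Q: M = 4.19×10⁻³
  option W: M = 3.43×10⁻³
  option R: M = 1.49×10⁻³
  option Y: M = 1.32×10⁻³
The maximum is for option V.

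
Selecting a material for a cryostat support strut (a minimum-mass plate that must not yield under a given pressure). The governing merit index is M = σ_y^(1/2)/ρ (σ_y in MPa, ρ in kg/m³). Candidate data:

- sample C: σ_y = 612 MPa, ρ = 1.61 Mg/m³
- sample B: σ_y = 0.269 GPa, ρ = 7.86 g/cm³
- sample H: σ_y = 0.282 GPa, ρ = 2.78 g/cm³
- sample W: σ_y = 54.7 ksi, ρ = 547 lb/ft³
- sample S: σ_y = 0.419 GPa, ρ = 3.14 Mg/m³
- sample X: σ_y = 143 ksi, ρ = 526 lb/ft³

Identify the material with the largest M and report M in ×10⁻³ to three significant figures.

Putting every candidate on a common basis:
  sample C: σ_y = 612.0 MPa, ρ = 1610 kg/m³
  sample B: σ_y = 269.0 MPa, ρ = 7860 kg/m³
  sample H: σ_y = 282.0 MPa, ρ = 2780 kg/m³
  sample W: σ_y = 377.1 MPa, ρ = 8762 kg/m³
  sample S: σ_y = 419.0 MPa, ρ = 3140 kg/m³
  sample X: σ_y = 986.0 MPa, ρ = 8426 kg/m³
  sample C: M = 15.4×10⁻³
  sample S: M = 6.52×10⁻³
  sample H: M = 6.04×10⁻³
  sample X: M = 3.73×10⁻³
  sample W: M = 2.22×10⁻³
  sample B: M = 2.09×10⁻³
Highest index: sample C.

sample C, M = 15.4×10⁻³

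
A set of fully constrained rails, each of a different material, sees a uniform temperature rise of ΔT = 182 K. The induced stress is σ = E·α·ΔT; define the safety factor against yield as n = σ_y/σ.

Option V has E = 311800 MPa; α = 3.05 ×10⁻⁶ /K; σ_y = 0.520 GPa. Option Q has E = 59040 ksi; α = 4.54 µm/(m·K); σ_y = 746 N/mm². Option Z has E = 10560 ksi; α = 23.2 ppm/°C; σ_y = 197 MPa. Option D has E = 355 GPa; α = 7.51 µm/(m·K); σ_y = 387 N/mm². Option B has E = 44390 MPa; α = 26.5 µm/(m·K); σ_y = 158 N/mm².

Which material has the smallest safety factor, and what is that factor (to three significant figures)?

Per material, after unit conversion:
  option V: E = 311.8, α = 3.05, σ_y = 520.0 → σ = 173 MPa, n = 3.00
  option Q: E = 407.1, α = 4.54, σ_y = 746.0 → σ = 336 MPa, n = 2.22
  option Z: E = 72.81, α = 23.2, σ_y = 197.0 → σ = 307 MPa, n = 0.641
  option D: E = 355.0, α = 7.51, σ_y = 387.0 → σ = 485 MPa, n = 0.798
  option B: E = 44.39, α = 26.5, σ_y = 158.0 → σ = 214 MPa, n = 0.738
The minimum is option Z at n = 0.641.

option Z, n = 0.641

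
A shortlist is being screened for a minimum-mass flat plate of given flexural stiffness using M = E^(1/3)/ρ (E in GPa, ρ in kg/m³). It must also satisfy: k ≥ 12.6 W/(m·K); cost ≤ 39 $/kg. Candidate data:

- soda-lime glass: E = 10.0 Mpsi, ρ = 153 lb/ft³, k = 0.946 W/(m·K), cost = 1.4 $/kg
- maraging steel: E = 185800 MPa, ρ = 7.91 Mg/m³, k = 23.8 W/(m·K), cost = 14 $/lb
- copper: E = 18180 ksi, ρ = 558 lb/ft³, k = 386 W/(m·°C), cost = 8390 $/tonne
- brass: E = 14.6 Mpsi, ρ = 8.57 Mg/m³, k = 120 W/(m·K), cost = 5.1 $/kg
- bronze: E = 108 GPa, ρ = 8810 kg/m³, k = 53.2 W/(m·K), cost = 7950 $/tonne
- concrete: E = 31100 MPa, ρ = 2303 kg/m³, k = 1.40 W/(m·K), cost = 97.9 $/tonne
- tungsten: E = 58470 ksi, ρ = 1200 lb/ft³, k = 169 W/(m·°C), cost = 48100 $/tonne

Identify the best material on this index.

maraging steel

Screen on constraints: k ≥ 12.6 W/(m·K); cost ≤ 39 $/kg. Survivors: maraging steel, copper, brass, bronze.
Convert each candidate to consistent units, then evaluate M:
  maraging steel: E = 185.8 GPa, ρ = 7910 kg/m³
  copper: E = 125.3 GPa, ρ = 8938 kg/m³
  brass: E = 100.7 GPa, ρ = 8570 kg/m³
  bronze: E = 108.0 GPa, ρ = 8810 kg/m³
  maraging steel: M = 0.721×10⁻³
  copper: M = 0.560×10⁻³
  brass: M = 0.543×10⁻³
  bronze: M = 0.541×10⁻³
Maraging steel ranks first.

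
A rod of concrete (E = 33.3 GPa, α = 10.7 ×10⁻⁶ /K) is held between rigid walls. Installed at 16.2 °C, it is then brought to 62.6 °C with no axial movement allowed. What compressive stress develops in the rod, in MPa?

ΔT = 46.40 K. Constrained thermal stress σ = E·α·ΔT = 33.30×10³ MPa × 10.7×10⁻⁶ × 46.40 = 16.5 MPa (compressive).

16.5 MPa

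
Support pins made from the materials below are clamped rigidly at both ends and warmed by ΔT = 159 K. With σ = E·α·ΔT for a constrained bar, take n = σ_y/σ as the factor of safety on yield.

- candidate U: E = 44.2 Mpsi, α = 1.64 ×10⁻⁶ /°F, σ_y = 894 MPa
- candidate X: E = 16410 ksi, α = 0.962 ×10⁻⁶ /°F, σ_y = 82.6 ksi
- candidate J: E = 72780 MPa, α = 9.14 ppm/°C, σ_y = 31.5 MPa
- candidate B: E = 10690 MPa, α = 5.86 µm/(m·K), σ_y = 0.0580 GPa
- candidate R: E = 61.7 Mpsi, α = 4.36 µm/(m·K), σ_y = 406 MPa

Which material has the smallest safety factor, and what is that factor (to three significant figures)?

In consistent units (E in GPa, α in ×10⁻⁶/K, σ_y in MPa):
  candidate U: E = 304.7, α = 2.95, σ_y = 894.0 → σ = 143 MPa, n = 6.25
  candidate X: E = 113.1, α = 1.73, σ_y = 569.5 → σ = 31.2 MPa, n = 18.3
  candidate J: E = 72.78, α = 9.14, σ_y = 31.50 → σ = 106 MPa, n = 0.298
  candidate B: E = 10.69, α = 5.86, σ_y = 58.00 → σ = 9.96 MPa, n = 5.82
  candidate R: E = 425.4, α = 4.36, σ_y = 406.0 → σ = 295 MPa, n = 1.38
The minimum is candidate J at n = 0.298.

candidate J, n = 0.298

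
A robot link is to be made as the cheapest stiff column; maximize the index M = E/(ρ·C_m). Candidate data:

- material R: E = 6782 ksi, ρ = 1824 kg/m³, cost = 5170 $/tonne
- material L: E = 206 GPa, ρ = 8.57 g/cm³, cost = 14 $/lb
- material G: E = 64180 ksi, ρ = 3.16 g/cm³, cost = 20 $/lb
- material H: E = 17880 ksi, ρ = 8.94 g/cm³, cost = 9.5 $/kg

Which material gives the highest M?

material R

Normalizing units and computing the index:
  material R: E = 46.76 GPa, ρ = 1824 kg/m³, cost = 5.170 $/kg
  material L: E = 206.0 GPa, ρ = 8570 kg/m³, cost = 30.86 $/kg
  material G: E = 442.5 GPa, ρ = 3160 kg/m³, cost = 44.09 $/kg
  material H: E = 123.3 GPa, ρ = 8940 kg/m³, cost = 9.500 $/kg
  material R: M = 4.96 MN·m per $
  material G: M = 3.18 MN·m per $
  material H: M = 1.45 MN·m per $
  material L: M = 0.779 MN·m per $
Material R ranks first.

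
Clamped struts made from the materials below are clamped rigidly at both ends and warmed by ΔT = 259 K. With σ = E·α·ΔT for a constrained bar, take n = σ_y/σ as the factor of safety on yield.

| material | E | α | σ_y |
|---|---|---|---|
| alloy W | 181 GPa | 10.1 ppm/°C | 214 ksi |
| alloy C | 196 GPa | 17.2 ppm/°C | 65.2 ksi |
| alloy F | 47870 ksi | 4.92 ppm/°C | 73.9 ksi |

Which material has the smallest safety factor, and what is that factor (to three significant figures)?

With everything in SI (GPa, ×10⁻⁶/K, MPa):
  alloy W: E = 181.0, α = 10.1, σ_y = 1475 → σ = 473 MPa, n = 3.12
  alloy C: E = 196.0, α = 17.2, σ_y = 449.5 → σ = 873 MPa, n = 0.515
  alloy F: E = 330.1, α = 4.92, σ_y = 509.5 → σ = 421 MPa, n = 1.21
The minimum is alloy C at n = 0.515.

alloy C, n = 0.515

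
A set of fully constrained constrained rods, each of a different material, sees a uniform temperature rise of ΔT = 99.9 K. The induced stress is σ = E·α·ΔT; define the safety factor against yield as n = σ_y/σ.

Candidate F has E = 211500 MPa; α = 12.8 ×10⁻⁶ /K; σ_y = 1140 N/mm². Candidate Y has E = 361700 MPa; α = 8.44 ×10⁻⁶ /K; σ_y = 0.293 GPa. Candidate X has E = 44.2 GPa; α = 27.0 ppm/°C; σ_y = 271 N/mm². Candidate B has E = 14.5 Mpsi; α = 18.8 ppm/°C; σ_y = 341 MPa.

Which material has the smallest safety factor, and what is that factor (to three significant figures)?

candidate Y, n = 0.961

Converting E to GPa, α to ×10⁻⁶/K, σ_y to MPa, then σ and n for each:
  candidate F: E = 211.5, α = 12.8, σ_y = 1140 → σ = 270 MPa, n = 4.22
  candidate Y: E = 361.7, α = 8.44, σ_y = 293.0 → σ = 305 MPa, n = 0.961
  candidate X: E = 44.20, α = 27.0, σ_y = 271.0 → σ = 119 MPa, n = 2.27
  candidate B: E = 99.97, α = 18.8, σ_y = 341.0 → σ = 188 MPa, n = 1.82
The minimum is candidate Y at n = 0.961.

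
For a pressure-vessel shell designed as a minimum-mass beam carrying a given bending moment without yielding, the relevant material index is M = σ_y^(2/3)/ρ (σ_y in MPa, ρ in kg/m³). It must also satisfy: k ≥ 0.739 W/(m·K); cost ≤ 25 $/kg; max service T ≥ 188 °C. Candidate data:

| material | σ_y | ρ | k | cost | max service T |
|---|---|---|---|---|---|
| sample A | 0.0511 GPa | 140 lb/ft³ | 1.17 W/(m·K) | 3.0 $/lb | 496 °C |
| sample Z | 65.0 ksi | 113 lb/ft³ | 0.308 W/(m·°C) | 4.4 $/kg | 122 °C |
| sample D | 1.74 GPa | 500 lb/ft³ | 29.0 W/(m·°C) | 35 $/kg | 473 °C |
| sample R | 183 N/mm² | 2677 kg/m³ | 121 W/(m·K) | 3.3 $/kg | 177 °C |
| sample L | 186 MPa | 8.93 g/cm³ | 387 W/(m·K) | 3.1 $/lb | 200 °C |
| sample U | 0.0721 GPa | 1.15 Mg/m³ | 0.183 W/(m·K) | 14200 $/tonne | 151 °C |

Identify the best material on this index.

Screen on constraints: k ≥ 0.739 W/(m·K); cost ≤ 25 $/kg; max service T ≥ 188 °C. Survivors: sample A, sample L.
After converting to SI:
  sample A: σ_y = 51.10 MPa, ρ = 2243 kg/m³
  sample L: σ_y = 186.0 MPa, ρ = 8930 kg/m³
  sample A: M = 6.14×10⁻³
  sample L: M = 3.65×10⁻³
The maximum is for sample A.

sample A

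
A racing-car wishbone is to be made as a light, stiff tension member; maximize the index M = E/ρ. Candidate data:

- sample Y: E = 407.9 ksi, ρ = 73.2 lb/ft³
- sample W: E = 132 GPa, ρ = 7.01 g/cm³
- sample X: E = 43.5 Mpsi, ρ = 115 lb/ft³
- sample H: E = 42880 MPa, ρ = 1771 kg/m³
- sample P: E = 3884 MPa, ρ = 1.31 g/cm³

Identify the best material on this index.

sample X

Normalizing units and computing the index:
  sample Y: E = 2.812 GPa, ρ = 1173 kg/m³
  sample W: E = 132.0 GPa, ρ = 7010 kg/m³
  sample X: E = 299.9 GPa, ρ = 1842 kg/m³
  sample H: E = 42.88 GPa, ρ = 1771 kg/m³
  sample P: E = 3.884 GPa, ρ = 1310 kg/m³
  sample X: M = 163 MN·m/kg
  sample H: M = 24.2 MN·m/kg
  sample W: M = 18.8 MN·m/kg
  sample P: M = 2.96 MN·m/kg
  sample Y: M = 2.40 MN·m/kg
Highest index: sample X.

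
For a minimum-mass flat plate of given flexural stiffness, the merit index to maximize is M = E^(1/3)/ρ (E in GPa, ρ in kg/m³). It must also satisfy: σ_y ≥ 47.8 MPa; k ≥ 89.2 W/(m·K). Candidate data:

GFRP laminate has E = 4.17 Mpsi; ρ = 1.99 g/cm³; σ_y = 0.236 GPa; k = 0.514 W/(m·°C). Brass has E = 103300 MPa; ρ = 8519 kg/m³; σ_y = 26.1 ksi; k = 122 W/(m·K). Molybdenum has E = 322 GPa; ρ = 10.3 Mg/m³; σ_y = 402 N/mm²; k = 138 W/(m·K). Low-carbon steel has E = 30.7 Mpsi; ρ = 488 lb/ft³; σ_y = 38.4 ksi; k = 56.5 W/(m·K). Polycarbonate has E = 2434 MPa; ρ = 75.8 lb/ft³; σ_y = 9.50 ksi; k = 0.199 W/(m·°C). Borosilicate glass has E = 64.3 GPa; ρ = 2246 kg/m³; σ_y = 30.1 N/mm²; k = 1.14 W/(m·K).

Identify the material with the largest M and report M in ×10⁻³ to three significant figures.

molybdenum, M = 0.665×10⁻³

Screen on constraints: σ_y ≥ 47.8 MPa; k ≥ 89.2 W/(m·K). Survivors: brass, molybdenum.
Putting every candidate on a common basis:
  brass: E = 103.3 GPa, ρ = 8519 kg/m³
  molybdenum: E = 322.0 GPa, ρ = 10300 kg/m³
  molybdenum: M = 0.665×10⁻³
  brass: M = 0.551×10⁻³
Highest index: molybdenum.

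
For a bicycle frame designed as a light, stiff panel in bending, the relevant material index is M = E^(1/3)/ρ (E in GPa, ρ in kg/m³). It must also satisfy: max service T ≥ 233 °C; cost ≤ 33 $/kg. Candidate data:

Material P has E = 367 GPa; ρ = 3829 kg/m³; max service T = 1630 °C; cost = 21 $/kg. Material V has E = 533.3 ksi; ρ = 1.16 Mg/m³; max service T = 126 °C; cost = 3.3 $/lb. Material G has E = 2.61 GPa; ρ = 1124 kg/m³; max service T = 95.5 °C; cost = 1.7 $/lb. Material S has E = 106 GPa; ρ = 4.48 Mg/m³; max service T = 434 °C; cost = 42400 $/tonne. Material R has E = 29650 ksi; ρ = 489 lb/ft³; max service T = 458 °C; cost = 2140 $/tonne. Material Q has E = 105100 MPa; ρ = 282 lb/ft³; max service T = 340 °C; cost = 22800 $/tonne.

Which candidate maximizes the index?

material P

Screen on constraints: max service T ≥ 233 °C; cost ≤ 33 $/kg. Survivors: material P, material R, material Q.
After converting to SI:
  material P: E = 367.0 GPa, ρ = 3829 kg/m³
  material R: E = 204.4 GPa, ρ = 7833 kg/m³
  material Q: E = 105.1 GPa, ρ = 4517 kg/m³
  material P: M = 1.87×10⁻³
  material Q: M = 1.04×10⁻³
  material R: M = 0.752×10⁻³
The maximum is for material P.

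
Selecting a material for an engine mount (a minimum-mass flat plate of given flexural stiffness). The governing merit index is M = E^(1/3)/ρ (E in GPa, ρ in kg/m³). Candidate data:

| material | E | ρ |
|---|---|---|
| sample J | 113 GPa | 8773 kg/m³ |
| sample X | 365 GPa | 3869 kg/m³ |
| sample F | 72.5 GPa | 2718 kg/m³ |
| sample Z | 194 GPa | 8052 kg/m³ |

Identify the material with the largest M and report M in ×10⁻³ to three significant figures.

sample X, M = 1.85×10⁻³

Computing M directly (units already consistent):
  sample X: M = 1.85×10⁻³
  sample F: M = 1.53×10⁻³
  sample Z: M = 0.719×10⁻³
  sample J: M = 0.551×10⁻³
Sample X has the largest M.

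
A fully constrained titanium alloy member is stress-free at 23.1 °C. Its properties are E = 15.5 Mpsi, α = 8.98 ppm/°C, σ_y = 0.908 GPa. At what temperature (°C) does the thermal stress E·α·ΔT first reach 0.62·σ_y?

610 °C

E = 15.5 Mpsi = 106.9 GPa.
σ_y = 0.908 GPa = 908.0 MPa.
E·α·ΔT = 563.0 MPa ⇒ ΔT = 563.0 / (106.9×10³ × 8.98×10⁻⁶) = 586.6 K.
T = 23.1 + 586.6 = 609.7 °C.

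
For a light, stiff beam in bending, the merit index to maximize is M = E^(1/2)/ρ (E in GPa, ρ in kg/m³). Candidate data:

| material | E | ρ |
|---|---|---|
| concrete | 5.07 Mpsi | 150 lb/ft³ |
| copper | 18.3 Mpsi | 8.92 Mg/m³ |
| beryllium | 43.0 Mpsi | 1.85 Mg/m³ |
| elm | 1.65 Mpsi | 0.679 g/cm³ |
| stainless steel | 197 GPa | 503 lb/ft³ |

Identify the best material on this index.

beryllium

After converting to SI:
  concrete: E = 34.96 GPa, ρ = 2403 kg/m³
  copper: E = 126.2 GPa, ρ = 8920 kg/m³
  beryllium: E = 296.5 GPa, ρ = 1850 kg/m³
  elm: E = 11.38 GPa, ρ = 679.0 kg/m³
  stainless steel: E = 197.0 GPa, ρ = 8057 kg/m³
  beryllium: M = 9.31×10⁻³
  elm: M = 4.97×10⁻³
  concrete: M = 2.46×10⁻³
  stainless steel: M = 1.74×10⁻³
  copper: M = 1.26×10⁻³
Beryllium has the largest M.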